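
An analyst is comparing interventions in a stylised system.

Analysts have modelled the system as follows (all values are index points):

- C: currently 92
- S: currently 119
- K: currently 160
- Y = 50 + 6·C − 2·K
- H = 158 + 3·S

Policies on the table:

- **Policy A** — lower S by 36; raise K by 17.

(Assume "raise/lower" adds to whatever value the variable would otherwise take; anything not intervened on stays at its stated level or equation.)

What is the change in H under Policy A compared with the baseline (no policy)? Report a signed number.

-108

Baseline:
  S = 119
  H = 158 + 3·119 = 515
Policy A (S − 36, K + 17):
  S = 119 − 36 = 83
  H = 158 + 3·83 = 407
Change in H: 407 − 515 = -108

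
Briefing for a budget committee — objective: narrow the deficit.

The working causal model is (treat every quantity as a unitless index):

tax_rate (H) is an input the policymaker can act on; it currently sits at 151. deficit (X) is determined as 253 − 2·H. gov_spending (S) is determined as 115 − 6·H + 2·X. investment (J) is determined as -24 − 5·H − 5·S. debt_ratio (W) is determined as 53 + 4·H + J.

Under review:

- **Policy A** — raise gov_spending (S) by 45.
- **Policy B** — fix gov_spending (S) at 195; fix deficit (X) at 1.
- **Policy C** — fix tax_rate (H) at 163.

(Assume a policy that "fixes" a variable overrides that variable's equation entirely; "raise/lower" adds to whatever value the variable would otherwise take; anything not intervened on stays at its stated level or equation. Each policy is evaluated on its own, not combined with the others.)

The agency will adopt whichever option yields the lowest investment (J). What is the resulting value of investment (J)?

Policy A (S + 45):
  H = 151
  X = 253 − 2·151 = -49
  S = 115 − 6·151 + 2·(-49) (+45 from intervention) = -844
  J = -24 − 5·151 − 5·(-844) = 3441
Policy B (S := 195, X := 1):
  H = 151
  X = 1
  S = 195
  J = -24 − 5·151 − 5·195 = -1754
Policy C (H := 163):
  H = 163
  X = 253 − 2·163 = -73
  S = 115 − 6·163 + 2·(-73) = -1009
  J = -24 − 5·163 − 5·(-1009) = 4206
Comparing — Policy A: J=3441, Policy B: J=-1754, Policy C: J=4206. Lowest is -1754 (Policy B).

-1754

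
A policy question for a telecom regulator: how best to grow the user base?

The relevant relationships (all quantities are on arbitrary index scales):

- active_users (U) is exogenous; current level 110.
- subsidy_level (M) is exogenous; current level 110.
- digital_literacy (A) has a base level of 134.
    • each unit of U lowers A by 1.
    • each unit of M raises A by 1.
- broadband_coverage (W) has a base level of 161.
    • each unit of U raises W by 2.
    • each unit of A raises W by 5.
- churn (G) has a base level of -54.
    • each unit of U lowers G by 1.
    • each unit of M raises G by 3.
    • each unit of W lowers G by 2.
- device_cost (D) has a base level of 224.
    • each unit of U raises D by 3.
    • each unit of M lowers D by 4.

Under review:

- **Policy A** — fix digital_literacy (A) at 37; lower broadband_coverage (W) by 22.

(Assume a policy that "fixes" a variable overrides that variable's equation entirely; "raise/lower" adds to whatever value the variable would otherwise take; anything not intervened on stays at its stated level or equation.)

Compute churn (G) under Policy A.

Policy A (A := 37, W − 22):
  U = 110
  M = 110
  A = 37
  W = 161 + 2·110 + 5·37 (−22 from intervention) = 544
  G = -54 − 110 + 3·110 − 2·544 = -922

-922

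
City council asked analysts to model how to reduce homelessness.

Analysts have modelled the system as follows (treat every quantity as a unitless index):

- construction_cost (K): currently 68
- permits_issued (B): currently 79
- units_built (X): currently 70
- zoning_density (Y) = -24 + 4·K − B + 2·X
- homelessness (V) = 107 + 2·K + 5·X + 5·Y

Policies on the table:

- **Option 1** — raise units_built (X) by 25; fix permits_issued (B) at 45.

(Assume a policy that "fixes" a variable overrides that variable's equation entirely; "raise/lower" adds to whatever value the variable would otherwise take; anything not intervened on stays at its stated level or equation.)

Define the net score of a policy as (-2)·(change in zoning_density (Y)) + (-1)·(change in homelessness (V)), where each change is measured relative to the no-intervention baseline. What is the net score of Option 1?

Baseline:
  K = 68
  B = 79
  X = 70
  Y = -24 + 4·68 − 79 + 2·70 = 309
  V = 107 + 2·68 + 5·70 + 5·309 = 2138
Option 1 (X + 25, B := 45):
  K = 68
  B = 45
  X = 70 + 25 = 95
  Y = -24 + 4·68 − 45 + 2·95 = 393
  V = 107 + 2·68 + 5·95 + 5·393 = 2683
ΔY = 393 − 309 = 84; ΔV = 2683 − 2138 = 545
Score = (-2)·84 + (-1)·545 = -713

-713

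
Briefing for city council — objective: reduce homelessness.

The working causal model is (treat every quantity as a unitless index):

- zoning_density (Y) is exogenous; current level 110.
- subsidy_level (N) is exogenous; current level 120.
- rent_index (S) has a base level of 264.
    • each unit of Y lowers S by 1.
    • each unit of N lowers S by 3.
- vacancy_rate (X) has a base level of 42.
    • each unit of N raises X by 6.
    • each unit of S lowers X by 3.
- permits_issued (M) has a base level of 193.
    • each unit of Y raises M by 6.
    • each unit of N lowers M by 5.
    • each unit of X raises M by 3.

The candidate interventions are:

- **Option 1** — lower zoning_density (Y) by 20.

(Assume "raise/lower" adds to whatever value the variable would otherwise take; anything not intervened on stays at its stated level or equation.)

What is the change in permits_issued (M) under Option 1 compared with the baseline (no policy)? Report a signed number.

Baseline:
  Y = 110
  N = 120
  S = 264 − 110 − 3·120 = -206
  X = 42 + 6·120 − 3·(-206) = 1380
  M = 193 + 6·110 − 5·120 + 3·1380 = 4393
Option 1 (Y − 20):
  Y = 110 − 20 = 90
  N = 120
  S = 264 − 90 − 3·120 = -186
  X = 42 + 6·120 − 3·(-186) = 1320
  M = 193 + 6·90 − 5·120 + 3·1320 = 4093
Change in M: 4093 − 4393 = -300

-300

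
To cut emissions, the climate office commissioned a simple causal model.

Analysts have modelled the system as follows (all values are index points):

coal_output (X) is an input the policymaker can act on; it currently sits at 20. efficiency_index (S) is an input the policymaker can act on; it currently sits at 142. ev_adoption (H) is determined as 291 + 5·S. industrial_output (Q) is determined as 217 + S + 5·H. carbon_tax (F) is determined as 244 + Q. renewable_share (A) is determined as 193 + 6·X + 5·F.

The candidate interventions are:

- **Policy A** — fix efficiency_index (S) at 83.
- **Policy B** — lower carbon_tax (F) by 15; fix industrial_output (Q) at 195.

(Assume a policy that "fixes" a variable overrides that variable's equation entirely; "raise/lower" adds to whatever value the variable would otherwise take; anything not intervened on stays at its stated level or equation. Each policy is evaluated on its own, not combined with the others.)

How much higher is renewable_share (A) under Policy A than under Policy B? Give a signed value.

Policy A (S := 83):
  X = 20
  S = 83
  H = 291 + 5·83 = 706
  Q = 217 + 83 + 5·706 = 3830
  F = 244 + 3830 = 4074
  A = 193 + 6·20 + 5·4074 = 20683
Policy B (F − 15, Q := 195):
  X = 20
  S = 142
  H = 291 + 5·142 = 1001
  Q = 195
  F = 244 + 195 (−15 from intervention) = 424
  A = 193 + 6·20 + 5·424 = 2433
A: 20683 − 2433 = 18250

18250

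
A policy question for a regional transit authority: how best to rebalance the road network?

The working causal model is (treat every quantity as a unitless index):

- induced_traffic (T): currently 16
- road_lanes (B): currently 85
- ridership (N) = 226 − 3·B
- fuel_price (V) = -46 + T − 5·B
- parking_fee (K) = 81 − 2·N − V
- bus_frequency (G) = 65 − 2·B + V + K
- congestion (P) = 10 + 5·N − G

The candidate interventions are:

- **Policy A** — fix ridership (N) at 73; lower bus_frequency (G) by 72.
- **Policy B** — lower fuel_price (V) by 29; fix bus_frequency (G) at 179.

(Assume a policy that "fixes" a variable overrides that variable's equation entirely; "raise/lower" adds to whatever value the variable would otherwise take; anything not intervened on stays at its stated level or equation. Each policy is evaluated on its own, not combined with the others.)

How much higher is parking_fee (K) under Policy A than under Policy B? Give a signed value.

-233

Policy A (N := 73, G − 72):
  T = 16
  B = 85
  N = 73
  V = -46 + 16 − 5·85 = -455
  K = 81 − 2·73 − (-455) = 390
Policy B (V − 29, G := 179):
  T = 16
  B = 85
  N = 226 − 3·85 = -29
  V = -46 + 16 − 5·85 (−29 from intervention) = -484
  K = 81 − 2·(-29) − (-484) = 623
K: 390 − 623 = -233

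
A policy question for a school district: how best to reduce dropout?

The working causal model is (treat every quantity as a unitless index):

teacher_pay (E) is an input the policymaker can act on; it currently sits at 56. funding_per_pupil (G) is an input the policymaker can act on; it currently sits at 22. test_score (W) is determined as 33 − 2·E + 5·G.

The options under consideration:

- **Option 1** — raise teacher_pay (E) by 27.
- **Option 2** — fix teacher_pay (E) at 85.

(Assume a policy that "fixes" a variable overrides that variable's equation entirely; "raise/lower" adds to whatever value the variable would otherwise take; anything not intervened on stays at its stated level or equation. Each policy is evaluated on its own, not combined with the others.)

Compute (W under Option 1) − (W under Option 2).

4

Option 1 (E + 27):
  E = 56 + 27 = 83
  G = 22
  W = 33 − 2·83 + 5·22 = -23
Option 2 (E := 85):
  E = 85
  G = 22
  W = 33 − 2·85 + 5·22 = -27
W: -23 − (-27) = 4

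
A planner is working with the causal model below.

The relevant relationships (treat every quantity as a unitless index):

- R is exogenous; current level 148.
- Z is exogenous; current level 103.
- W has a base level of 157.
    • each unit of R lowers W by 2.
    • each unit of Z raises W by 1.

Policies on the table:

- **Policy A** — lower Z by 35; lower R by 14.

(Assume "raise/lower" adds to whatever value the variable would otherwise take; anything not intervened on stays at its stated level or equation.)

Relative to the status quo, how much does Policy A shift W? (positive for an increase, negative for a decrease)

-7

Baseline:
  R = 148
  Z = 103
  W = 157 − 2·148 + 103 = -36
Policy A (Z − 35, R − 14):
  R = 148 − 14 = 134
  Z = 103 − 35 = 68
  W = 157 − 2·134 + 68 = -43
Change in W: -43 − (-36) = -7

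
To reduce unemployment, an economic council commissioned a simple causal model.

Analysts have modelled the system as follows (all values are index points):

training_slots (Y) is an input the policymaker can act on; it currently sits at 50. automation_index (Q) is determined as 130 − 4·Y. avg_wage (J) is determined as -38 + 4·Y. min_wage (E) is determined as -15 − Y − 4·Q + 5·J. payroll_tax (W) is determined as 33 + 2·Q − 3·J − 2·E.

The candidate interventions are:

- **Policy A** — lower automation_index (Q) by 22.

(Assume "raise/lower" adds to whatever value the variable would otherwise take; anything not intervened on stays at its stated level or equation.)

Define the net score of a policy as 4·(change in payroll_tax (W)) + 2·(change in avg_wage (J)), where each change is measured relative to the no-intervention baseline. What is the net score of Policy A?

-880

Baseline:
  Y = 50
  Q = 130 − 4·50 = -70
  J = -38 + 4·50 = 162
  E = -15 − 50 − 4·(-70) + 5·162 = 1025
  W = 33 + 2·(-70) − 3·162 − 2·1025 = -2643
Policy A (Q − 22):
  Y = 50
  Q = 130 − 4·50 (−22 from intervention) = -92
  J = -38 + 4·50 = 162
  E = -15 − 50 − 4·(-92) + 5·162 = 1113
  W = 33 + 2·(-92) − 3·162 − 2·1113 = -2863
ΔW = -2863 − (-2643) = -220; ΔJ = 162 − 162 = 0
Score = 4·(-220) + 2·0 = -880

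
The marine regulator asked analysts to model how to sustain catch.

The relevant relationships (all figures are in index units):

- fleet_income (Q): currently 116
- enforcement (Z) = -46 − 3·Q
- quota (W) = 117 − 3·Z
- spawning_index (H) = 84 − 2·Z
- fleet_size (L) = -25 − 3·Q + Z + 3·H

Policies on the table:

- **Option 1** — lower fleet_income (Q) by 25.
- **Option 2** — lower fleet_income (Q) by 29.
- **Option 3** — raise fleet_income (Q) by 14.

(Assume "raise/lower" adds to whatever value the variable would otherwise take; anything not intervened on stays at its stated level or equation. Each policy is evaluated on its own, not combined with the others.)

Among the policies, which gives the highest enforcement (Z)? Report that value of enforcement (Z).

Option 1 (Q − 25):
  Q = 116 − 25 = 91
  Z = -46 − 3·91 = -319
Option 2 (Q − 29):
  Q = 116 − 29 = 87
  Z = -46 − 3·87 = -307
Option 3 (Q + 14):
  Q = 116 + 14 = 130
  Z = -46 − 3·130 = -436
Comparing — Option 1: Z=-319, Option 2: Z=-307, Option 3: Z=-436. Highest is -307 (Option 2).

-307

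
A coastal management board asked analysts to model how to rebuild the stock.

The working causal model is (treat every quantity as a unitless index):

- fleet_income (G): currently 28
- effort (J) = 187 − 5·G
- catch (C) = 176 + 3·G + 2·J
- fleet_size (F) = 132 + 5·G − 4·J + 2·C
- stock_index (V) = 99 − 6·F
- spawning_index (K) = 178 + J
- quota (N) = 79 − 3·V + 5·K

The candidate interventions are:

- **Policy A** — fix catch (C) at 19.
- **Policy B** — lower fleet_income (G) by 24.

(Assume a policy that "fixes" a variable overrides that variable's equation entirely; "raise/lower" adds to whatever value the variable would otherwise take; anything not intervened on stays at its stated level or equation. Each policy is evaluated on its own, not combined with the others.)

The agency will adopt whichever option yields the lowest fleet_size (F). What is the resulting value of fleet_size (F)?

122

Policy A (C := 19):
  G = 28
  J = 187 − 5·28 = 47
  C = 19
  F = 132 + 5·28 − 4·47 + 2·19 = 122
Policy B (G − 24):
  G = 28 − 24 = 4
  J = 187 − 5·4 = 167
  C = 176 + 3·4 + 2·167 = 522
  F = 132 + 5·4 − 4·167 + 2·522 = 528
Comparing — Policy A: F=122, Policy B: F=528. Lowest is 122 (Policy A).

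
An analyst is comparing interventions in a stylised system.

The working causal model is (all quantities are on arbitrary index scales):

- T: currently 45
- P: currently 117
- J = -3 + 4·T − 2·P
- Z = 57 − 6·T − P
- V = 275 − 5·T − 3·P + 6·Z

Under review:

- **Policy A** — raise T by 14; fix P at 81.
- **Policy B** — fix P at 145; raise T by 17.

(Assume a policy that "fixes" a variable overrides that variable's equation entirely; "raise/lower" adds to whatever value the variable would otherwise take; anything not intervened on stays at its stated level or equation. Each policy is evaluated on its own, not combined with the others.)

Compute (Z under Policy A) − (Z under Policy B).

Policy A (T + 14, P := 81):
  T = 45 + 14 = 59
  P = 81
  Z = 57 − 6·59 − 81 = -378
Policy B (P := 145, T + 17):
  T = 45 + 17 = 62
  P = 145
  Z = 57 − 6·62 − 145 = -460
Z: -378 − (-460) = 82

82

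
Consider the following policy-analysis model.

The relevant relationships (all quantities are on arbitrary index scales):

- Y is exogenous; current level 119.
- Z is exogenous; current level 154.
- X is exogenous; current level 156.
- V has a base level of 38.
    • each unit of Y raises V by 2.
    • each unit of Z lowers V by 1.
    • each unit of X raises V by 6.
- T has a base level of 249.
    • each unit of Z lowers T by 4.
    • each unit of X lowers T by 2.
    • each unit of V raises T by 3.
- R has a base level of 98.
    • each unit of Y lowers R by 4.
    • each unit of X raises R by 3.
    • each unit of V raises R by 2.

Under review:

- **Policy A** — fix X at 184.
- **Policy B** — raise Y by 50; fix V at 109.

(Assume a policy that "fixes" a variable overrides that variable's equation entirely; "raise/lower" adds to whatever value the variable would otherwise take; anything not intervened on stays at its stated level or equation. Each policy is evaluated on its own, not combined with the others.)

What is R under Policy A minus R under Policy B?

2518

Policy A (X := 184):
  Y = 119
  Z = 154
  X = 184
  V = 38 + 2·119 − 154 + 6·184 = 1226
  R = 98 − 4·119 + 3·184 + 2·1226 = 2626
Policy B (Y + 50, V := 109):
  Y = 119 + 50 = 169
  Z = 154
  X = 156
  V = 109
  R = 98 − 4·169 + 3·156 + 2·109 = 108
R: 2626 − 108 = 2518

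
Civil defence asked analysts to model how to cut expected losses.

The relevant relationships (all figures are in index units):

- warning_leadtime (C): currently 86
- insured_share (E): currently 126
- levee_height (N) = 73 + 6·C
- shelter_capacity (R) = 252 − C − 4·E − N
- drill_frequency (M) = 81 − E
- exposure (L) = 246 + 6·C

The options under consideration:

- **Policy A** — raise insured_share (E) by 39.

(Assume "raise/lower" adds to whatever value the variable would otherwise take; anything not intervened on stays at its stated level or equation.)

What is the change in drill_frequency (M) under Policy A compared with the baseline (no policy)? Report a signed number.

-39

Baseline:
  E = 126
  M = 81 − 126 = -45
Policy A (E + 39):
  E = 126 + 39 = 165
  M = 81 − 165 = -84
Change in M: -84 − (-45) = -39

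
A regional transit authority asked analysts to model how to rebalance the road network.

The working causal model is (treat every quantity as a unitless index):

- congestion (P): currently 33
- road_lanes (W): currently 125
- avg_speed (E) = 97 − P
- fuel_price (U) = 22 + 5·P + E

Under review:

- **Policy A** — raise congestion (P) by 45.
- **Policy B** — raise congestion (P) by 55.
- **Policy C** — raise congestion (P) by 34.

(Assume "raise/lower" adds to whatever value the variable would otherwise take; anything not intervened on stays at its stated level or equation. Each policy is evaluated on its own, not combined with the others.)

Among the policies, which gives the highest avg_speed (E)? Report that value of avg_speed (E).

Policy A (P + 45):
  P = 33 + 45 = 78
  E = 97 − 78 = 19
Policy B (P + 55):
  P = 33 + 55 = 88
  E = 97 − 88 = 9
Policy C (P + 34):
  P = 33 + 34 = 67
  E = 97 − 67 = 30
Comparing — Policy A: E=19, Policy B: E=9, Policy C: E=30. Highest is 30 (Policy C).

30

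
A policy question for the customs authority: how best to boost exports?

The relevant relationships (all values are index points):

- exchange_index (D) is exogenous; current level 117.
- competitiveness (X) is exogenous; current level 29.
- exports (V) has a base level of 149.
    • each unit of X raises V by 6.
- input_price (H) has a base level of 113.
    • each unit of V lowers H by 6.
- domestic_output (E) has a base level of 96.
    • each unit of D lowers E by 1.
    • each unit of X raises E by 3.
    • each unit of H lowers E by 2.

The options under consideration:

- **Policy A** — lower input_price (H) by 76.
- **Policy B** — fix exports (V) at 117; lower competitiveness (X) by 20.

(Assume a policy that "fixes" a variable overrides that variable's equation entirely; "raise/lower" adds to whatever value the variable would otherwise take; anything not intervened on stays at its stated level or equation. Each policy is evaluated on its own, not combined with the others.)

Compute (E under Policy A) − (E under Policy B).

Policy A (H − 76):
  D = 117
  X = 29
  V = 149 + 6·29 = 323
  H = 113 − 6·323 (−76 from intervention) = -1901
  E = 96 − 117 + 3·29 − 2·(-1901) = 3868
Policy B (V := 117, X − 20):
  D = 117
  X = 29 − 20 = 9
  V = 117
  H = 113 − 6·117 = -589
  E = 96 − 117 + 3·9 − 2·(-589) = 1184
E: 3868 − 1184 = 2684

2684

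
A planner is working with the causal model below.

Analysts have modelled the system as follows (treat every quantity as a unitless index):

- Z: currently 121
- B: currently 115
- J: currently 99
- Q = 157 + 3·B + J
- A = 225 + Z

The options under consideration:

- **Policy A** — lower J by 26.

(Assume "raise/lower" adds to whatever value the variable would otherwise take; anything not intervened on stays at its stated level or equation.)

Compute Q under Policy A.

Policy A (J − 26):
  B = 115
  J = 99 − 26 = 73
  Q = 157 + 3·115 + 73 = 575

575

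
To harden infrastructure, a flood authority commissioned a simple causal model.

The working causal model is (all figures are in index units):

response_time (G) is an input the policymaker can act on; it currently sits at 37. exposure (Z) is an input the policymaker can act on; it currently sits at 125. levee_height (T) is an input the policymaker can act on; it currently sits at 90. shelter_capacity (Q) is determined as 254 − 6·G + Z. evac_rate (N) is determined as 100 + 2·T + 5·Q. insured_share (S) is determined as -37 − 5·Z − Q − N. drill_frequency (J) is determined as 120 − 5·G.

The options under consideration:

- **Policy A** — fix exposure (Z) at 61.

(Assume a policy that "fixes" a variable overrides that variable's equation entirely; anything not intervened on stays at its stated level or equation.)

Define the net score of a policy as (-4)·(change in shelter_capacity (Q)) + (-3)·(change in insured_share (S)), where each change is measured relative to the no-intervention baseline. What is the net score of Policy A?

-1856

Baseline:
  G = 37
  Z = 125
  T = 90
  Q = 254 − 6·37 + 125 = 157
  N = 100 + 2·90 + 5·157 = 1065
  S = -37 − 5·125 − 157 − 1065 = -1884
Policy A (Z := 61):
  G = 37
  Z = 61
  T = 90
  Q = 254 − 6·37 + 61 = 93
  N = 100 + 2·90 + 5·93 = 745
  S = -37 − 5·61 − 93 − 745 = -1180
ΔQ = 93 − 157 = -64; ΔS = -1180 − (-1884) = 704
Score = (-4)·(-64) + (-3)·704 = -1856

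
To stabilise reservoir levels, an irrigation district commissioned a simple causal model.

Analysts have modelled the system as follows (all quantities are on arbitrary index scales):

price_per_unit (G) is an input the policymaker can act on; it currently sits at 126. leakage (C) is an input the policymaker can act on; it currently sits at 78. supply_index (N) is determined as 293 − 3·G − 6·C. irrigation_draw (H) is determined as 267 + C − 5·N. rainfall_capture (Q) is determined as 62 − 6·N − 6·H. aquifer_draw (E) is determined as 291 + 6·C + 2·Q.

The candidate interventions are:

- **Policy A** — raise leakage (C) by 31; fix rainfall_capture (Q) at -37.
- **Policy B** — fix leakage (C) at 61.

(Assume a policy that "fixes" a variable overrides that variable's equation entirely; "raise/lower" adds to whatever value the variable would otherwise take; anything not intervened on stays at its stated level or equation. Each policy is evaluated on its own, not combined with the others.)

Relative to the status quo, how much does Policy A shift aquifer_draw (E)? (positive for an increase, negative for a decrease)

Baseline:
  G = 126
  C = 78
  N = 293 − 3·126 − 6·78 = -553
  H = 267 + 78 − 5·(-553) = 3110
  Q = 62 − 6·(-553) − 6·3110 = -15280
  E = 291 + 6·78 + 2·(-15280) = -29801
Policy A (C + 31, Q := -37):
  G = 126
  C = 78 + 31 = 109
  N = 293 − 3·126 − 6·109 = -739
  H = 267 + 109 − 5·(-739) = 4071
  Q = -37
  E = 291 + 6·109 + 2·(-37) = 871
Change in E: 871 − (-29801) = 30672

30672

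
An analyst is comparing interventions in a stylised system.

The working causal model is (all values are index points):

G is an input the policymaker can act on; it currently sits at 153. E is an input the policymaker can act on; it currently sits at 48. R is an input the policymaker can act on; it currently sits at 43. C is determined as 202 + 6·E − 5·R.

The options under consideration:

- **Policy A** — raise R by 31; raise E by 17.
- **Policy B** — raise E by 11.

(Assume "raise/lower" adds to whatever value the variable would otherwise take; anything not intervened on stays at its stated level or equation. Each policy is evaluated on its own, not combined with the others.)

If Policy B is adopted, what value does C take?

341

Policy B (E + 11):
  E = 48 + 11 = 59
  R = 43
  C = 202 + 6·59 − 5·43 = 341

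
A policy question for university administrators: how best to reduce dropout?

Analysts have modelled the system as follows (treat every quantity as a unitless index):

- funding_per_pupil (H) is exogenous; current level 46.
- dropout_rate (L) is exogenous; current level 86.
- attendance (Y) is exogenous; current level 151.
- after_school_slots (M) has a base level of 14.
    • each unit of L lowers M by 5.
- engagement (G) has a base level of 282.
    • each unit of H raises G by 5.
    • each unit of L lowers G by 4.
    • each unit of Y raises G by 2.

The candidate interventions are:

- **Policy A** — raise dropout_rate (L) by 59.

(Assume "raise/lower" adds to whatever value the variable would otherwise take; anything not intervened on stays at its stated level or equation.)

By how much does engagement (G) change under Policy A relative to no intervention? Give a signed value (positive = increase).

Baseline:
  H = 46
  L = 86
  Y = 151
  G = 282 + 5·46 − 4·86 + 2·151 = 470
Policy A (L + 59):
  H = 46
  L = 86 + 59 = 145
  Y = 151
  G = 282 + 5·46 − 4·145 + 2·151 = 234
Change in G: 234 − 470 = -236

-236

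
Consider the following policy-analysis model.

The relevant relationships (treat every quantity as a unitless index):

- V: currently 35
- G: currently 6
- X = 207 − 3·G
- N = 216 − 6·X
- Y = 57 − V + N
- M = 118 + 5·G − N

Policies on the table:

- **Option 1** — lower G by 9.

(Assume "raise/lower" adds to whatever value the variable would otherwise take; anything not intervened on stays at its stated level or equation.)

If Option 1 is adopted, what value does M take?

Option 1 (G − 9):
  G = 6 − 9 = -3
  X = 207 − 3·(-3) = 216
  N = 216 − 6·216 = -1080
  M = 118 + 5·(-3) − (-1080) = 1183

1183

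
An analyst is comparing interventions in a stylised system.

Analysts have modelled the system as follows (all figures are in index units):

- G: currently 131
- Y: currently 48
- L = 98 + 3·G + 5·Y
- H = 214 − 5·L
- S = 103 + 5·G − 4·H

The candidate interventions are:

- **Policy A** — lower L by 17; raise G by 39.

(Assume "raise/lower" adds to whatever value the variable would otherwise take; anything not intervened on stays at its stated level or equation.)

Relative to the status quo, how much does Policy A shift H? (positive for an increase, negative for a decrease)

Baseline:
  G = 131
  Y = 48
  L = 98 + 3·131 + 5·48 = 731
  H = 214 − 5·731 = -3441
Policy A (L − 17, G + 39):
  G = 131 + 39 = 170
  Y = 48
  L = 98 + 3·170 + 5·48 (−17 from intervention) = 831
  H = 214 − 5·831 = -3941
Change in H: -3941 − (-3441) = -500

-500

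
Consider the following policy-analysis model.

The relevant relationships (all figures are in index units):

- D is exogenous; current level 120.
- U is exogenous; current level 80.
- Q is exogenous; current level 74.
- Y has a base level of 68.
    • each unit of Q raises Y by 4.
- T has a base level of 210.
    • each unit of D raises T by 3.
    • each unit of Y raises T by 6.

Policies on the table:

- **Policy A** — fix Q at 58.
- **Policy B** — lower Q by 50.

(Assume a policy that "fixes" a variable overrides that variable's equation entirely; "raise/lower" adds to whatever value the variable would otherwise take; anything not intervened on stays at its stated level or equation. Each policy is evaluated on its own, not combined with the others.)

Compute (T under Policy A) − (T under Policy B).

Policy A (Q := 58):
  D = 120
  Q = 58
  Y = 68 + 4·58 = 300
  T = 210 + 3·120 + 6·300 = 2370
Policy B (Q − 50):
  D = 120
  Q = 74 − 50 = 24
  Y = 68 + 4·24 = 164
  T = 210 + 3·120 + 6·164 = 1554
T: 2370 − 1554 = 816

816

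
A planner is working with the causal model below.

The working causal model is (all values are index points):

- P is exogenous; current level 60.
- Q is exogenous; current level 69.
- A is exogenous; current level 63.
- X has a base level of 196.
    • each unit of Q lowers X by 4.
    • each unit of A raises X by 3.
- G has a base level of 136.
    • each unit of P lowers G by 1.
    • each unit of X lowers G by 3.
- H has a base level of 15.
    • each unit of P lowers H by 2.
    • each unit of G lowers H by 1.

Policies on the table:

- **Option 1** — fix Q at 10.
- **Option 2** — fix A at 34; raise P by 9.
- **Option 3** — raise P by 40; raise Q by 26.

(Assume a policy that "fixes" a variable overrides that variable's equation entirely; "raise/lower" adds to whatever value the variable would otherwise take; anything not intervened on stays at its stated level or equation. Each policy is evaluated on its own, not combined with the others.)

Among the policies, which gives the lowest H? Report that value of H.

-206

Option 1 (Q := 10):
  P = 60
  Q = 10
  A = 63
  X = 196 − 4·10 + 3·63 = 345
  G = 136 − 60 − 3·345 = -959
  H = 15 − 2·60 − (-959) = 854
Option 2 (A := 34, P + 9):
  P = 60 + 9 = 69
  Q = 69
  A = 34
  X = 196 − 4·69 + 3·34 = 22
  G = 136 − 69 − 3·22 = 1
  H = 15 − 2·69 − 1 = -124
Option 3 (P + 40, Q + 26):
  P = 60 + 40 = 100
  Q = 69 + 26 = 95
  A = 63
  X = 196 − 4·95 + 3·63 = 5
  G = 136 − 100 − 3·5 = 21
  H = 15 − 2·100 − 21 = -206
Comparing — Option 1: H=854, Option 2: H=-124, Option 3: H=-206. Lowest is -206 (Option 3).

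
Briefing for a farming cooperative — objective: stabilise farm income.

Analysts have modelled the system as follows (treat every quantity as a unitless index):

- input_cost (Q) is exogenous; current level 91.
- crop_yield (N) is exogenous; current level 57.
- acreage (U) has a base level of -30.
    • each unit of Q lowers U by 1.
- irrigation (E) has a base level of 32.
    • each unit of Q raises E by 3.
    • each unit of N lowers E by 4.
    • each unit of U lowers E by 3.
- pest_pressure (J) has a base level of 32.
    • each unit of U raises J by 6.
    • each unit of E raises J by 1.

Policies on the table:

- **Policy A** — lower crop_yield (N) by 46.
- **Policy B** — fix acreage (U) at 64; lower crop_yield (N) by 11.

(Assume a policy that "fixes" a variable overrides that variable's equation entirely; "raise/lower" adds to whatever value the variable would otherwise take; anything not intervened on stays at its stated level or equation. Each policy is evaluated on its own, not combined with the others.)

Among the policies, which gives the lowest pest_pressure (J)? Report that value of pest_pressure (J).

Policy A (N − 46):
  Q = 91
  N = 57 − 46 = 11
  U = -30 − 91 = -121
  E = 32 + 3·91 − 4·11 − 3·(-121) = 624
  J = 32 + 6·(-121) + 624 = -70
Policy B (U := 64, N − 11):
  Q = 91
  N = 57 − 11 = 46
  U = 64
  E = 32 + 3·91 − 4·46 − 3·64 = -71
  J = 32 + 6·64 + (-71) = 345
Comparing — Policy A: J=-70, Policy B: J=345. Lowest is -70 (Policy A).

-70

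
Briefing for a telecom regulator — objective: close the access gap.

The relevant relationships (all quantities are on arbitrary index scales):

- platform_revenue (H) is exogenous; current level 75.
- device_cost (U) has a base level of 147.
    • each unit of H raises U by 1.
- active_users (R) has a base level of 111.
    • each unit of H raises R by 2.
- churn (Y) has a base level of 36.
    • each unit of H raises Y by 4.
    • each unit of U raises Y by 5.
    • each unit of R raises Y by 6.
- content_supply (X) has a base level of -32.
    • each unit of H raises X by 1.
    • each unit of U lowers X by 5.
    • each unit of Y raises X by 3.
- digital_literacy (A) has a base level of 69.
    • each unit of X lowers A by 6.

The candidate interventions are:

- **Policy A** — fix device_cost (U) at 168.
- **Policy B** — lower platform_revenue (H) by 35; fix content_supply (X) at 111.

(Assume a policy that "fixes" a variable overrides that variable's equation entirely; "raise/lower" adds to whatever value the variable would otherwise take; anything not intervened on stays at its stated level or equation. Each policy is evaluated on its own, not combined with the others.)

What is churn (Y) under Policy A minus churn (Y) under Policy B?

Policy A (U := 168):
  H = 75
  U = 168
  R = 111 + 2·75 = 261
  Y = 36 + 4·75 + 5·168 + 6·261 = 2742
Policy B (H − 35, X := 111):
  H = 75 − 35 = 40
  U = 147 + 40 = 187
  R = 111 + 2·40 = 191
  Y = 36 + 4·40 + 5·187 + 6·191 = 2277
Y: 2742 − 2277 = 465

465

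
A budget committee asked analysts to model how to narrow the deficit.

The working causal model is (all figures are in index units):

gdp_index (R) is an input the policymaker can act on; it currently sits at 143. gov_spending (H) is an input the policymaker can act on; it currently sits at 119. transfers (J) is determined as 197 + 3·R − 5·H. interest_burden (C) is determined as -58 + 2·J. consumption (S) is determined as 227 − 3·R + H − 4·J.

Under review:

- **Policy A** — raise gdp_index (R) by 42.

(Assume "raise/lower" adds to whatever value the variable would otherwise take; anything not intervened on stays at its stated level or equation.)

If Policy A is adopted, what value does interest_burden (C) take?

256

Policy A (R + 42):
  R = 143 + 42 = 185
  H = 119
  J = 197 + 3·185 − 5·119 = 157
  C = -58 + 2·157 = 256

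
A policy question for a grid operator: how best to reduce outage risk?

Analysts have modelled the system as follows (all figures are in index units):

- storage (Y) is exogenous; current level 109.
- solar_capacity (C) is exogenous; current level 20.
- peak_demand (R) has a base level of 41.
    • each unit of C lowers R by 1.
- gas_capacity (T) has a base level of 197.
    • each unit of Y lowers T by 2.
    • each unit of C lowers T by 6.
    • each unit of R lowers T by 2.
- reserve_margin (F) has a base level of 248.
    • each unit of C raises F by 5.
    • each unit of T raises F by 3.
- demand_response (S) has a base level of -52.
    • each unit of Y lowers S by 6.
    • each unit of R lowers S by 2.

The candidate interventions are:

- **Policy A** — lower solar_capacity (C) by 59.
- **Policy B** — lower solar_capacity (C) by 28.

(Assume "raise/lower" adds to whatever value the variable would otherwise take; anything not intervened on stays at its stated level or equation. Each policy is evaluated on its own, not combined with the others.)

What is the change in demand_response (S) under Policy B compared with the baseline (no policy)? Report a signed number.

-56

Baseline:
  Y = 109
  C = 20
  R = 41 − 20 = 21
  S = -52 − 6·109 − 2·21 = -748
Policy B (C − 28):
  Y = 109
  C = 20 − 28 = -8
  R = 41 − (-8) = 49
  S = -52 − 6·109 − 2·49 = -804
Change in S: -804 − (-748) = -56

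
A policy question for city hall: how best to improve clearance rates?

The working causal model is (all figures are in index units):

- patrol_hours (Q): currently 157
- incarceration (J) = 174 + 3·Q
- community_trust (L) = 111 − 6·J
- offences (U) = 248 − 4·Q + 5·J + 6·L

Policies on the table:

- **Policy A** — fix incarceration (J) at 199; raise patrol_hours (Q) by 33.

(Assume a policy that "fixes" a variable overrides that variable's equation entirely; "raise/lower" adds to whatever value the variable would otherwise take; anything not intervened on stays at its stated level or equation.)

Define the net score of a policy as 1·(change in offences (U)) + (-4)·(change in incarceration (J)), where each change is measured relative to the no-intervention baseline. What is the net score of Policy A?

Baseline:
  Q = 157
  J = 174 + 3·157 = 645
  L = 111 − 6·645 = -3759
  U = 248 − 4·157 + 5·645 + 6·(-3759) = -19709
Policy A (J := 199, Q + 33):
  Q = 157 + 33 = 190
  J = 199
  L = 111 − 6·199 = -1083
  U = 248 − 4·190 + 5·199 + 6·(-1083) = -6015
ΔU = -6015 − (-19709) = 13694; ΔJ = 199 − 645 = -446
Score = 1·13694 + (-4)·(-446) = 15478

15478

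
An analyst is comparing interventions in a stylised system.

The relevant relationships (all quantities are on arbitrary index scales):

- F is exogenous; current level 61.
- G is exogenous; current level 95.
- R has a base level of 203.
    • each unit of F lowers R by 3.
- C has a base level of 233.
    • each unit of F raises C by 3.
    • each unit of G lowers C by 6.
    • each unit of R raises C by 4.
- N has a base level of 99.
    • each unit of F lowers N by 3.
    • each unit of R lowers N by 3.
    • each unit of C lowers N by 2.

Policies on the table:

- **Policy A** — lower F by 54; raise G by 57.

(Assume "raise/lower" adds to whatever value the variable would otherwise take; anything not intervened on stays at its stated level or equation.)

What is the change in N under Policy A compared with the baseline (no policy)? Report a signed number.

Baseline:
  F = 61
  G = 95
  R = 203 − 3·61 = 20
  C = 233 + 3·61 − 6·95 + 4·20 = -74
  N = 99 − 3·61 − 3·20 − 2·(-74) = 4
Policy A (F − 54, G + 57):
  F = 61 − 54 = 7
  G = 95 + 57 = 152
  R = 203 − 3·7 = 182
  C = 233 + 3·7 − 6·152 + 4·182 = 70
  N = 99 − 3·7 − 3·182 − 2·70 = -608
Change in N: -608 − 4 = -612

-612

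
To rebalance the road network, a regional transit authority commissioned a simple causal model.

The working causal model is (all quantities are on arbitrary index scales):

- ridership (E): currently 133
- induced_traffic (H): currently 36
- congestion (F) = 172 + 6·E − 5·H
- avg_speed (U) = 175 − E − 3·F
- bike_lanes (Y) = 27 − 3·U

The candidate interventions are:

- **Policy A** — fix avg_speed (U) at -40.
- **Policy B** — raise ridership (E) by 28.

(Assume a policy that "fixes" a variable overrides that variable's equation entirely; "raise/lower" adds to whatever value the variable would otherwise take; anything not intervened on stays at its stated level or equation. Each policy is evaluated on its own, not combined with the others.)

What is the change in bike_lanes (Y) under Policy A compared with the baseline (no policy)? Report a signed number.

-6864

Baseline:
  E = 133
  H = 36
  F = 172 + 6·133 − 5·36 = 790
  U = 175 − 133 − 3·790 = -2328
  Y = 27 − 3·(-2328) = 7011
Policy A (U := -40):
  E = 133
  H = 36
  F = 172 + 6·133 − 5·36 = 790
  U = -40
  Y = 27 − 3·(-40) = 147
Change in Y: 147 − 7011 = -6864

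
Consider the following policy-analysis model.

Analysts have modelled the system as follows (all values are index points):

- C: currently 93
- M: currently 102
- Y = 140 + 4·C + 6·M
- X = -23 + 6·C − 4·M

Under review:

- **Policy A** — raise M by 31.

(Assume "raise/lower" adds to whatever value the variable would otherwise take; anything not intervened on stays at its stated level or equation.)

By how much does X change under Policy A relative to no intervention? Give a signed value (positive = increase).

-124

Baseline:
  C = 93
  M = 102
  X = -23 + 6·93 − 4·102 = 127
Policy A (M + 31):
  C = 93
  M = 102 + 31 = 133
  X = -23 + 6·93 − 4·133 = 3
Change in X: 3 − 127 = -124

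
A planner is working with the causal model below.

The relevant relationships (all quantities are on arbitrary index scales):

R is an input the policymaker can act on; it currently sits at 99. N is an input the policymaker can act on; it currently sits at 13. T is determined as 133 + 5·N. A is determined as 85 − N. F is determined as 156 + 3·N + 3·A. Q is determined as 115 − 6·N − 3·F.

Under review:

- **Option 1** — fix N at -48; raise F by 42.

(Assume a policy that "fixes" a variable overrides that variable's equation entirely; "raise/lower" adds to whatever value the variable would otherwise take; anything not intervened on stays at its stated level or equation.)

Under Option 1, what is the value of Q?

-956

Option 1 (N := -48, F + 42):
  N = -48
  A = 85 − (-48) = 133
  F = 156 + 3·(-48) + 3·133 (+42 from intervention) = 453
  Q = 115 − 6·(-48) − 3·453 = -956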